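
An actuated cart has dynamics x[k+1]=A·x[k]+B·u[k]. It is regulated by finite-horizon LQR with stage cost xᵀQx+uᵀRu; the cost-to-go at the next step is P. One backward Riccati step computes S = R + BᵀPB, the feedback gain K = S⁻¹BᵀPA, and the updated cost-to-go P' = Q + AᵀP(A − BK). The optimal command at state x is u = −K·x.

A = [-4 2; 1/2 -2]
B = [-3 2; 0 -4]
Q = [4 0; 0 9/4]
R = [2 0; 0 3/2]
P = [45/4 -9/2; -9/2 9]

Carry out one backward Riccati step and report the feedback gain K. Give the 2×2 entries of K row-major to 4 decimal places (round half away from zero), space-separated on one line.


1.1987 -0.3265 -0.1480 0.5003

BᵀP = [-33.7500 13.5000; 40.5000 -45.0000]
S = R + BᵀPB = [2 0; 0 3/2] + [101.2500 -121.5000; -121.5000 261.0000] = [103.2500 -121.5000; -121.5000 262.5000]
BᵀPA = [141.7500 -94.5000; -184.5000 171.0000]
K = S⁻¹·BᵀPA = [1.1987 -0.3265; -0.1480 0.5003]
A−BK = [-0.1079 0.0198; -0.0922 0.0012]
AᵀP(A−BK) = [3.0244 -0.9101; -0.9101 0.5929]
P' = Q + AᵀP(A−BK) = [7.0244 -0.9101; -0.9101 2.8429]
tr(P') = 9.8673


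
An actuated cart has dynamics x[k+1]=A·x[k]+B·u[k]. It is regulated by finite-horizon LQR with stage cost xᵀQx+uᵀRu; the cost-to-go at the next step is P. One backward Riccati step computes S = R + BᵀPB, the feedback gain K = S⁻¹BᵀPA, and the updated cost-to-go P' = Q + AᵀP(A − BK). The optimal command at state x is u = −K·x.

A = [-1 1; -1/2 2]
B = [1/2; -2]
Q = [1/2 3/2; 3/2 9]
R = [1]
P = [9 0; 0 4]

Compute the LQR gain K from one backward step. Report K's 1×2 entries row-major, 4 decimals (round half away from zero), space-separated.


-0.0260 -0.5974

BᵀP = [4.5000 -8.0000]
S = R + BᵀPB = [1] + [18.2500] = [19.2500]
BᵀPA = [-0.5000 -11.5000]
K = S⁻¹·BᵀPA = [-0.0260 -0.5974]
A−BK = [-0.9870 1.2987; -0.5519 0.8052]
AᵀP(A−BK) = [9.9870 -13.2987; -13.2987 18.1299]
P' = Q + AᵀP(A−BK) = [10.4870 -11.7987; -11.7987 27.1299]
tr(P') = 37.6169


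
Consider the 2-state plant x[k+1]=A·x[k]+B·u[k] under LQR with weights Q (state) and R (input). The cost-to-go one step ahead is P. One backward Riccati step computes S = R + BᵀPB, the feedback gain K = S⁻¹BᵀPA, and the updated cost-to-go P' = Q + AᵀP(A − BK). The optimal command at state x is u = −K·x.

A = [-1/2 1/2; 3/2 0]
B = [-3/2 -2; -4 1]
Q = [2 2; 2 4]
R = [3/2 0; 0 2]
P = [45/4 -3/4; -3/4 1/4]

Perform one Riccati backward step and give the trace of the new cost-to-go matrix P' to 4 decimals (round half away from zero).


BᵀP = [-13.8750 0.1250; -23.2500 1.7500]
S = R + BᵀPB = [3/2 0; 0 2] + [20.3125 27.8750; 27.8750 48.2500] = [21.8125 27.8750; 27.8750 50.2500]
BᵀPA = [7.1250 -6.9375; 14.2500 -11.6250]
K = S⁻¹·BᵀPA = [-0.1228 -0.0770; 0.3517 -0.1886]
A−BK = [0.0192 0.0072; 0.6570 -0.1193]
AᵀP(A−BK) = [0.3632 -0.1384; -0.1384 0.0855]
P' = Q + AᵀP(A−BK) = [2.3632 1.8616; 1.8616 4.0855]
tr(P') = 6.4487

6.4487


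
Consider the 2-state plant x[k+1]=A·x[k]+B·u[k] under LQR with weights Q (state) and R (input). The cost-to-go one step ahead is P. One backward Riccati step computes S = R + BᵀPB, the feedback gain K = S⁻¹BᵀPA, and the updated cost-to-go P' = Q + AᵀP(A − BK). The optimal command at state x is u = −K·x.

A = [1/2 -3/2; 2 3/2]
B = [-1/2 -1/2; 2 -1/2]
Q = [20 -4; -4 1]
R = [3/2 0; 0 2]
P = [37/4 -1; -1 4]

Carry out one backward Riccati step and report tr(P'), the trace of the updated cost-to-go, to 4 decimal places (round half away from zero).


BᵀP = [-6.6250 8.5000; -4.1250 -1.5000]
S = R + BᵀPB = [3/2 0; 0 2] + [20.3125 -0.9375; -0.9375 2.8125] = [21.8125 -0.9375; -0.9375 4.8125]
BᵀPA = [13.6875 22.6875; -5.0625 3.9375]
K = S⁻¹·BᵀPA = [0.5872 1.0844; -0.9376 1.0294]
A−BK = [0.3248 -0.4431; 0.3568 -0.1540]
AᵀP(A−BK) = [3.5287 -2.3182; -2.3182 5.6578]
P' = Q + AᵀP(A−BK) = [23.5287 -6.3182; -6.3182 6.6578]
tr(P') = 30.1864

30.1864


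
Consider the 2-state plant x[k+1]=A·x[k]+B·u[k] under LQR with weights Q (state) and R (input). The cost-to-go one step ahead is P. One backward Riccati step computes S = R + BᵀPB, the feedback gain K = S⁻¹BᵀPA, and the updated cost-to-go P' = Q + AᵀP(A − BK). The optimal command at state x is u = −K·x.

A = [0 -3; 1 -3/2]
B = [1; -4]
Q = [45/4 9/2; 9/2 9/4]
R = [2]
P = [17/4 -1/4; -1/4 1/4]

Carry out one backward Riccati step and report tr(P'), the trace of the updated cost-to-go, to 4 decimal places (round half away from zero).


BᵀP = [5.2500 -1.2500]
S = R + BᵀPB = [2] + [10.2500] = [12.2500]
BᵀPA = [-1.2500 -13.8750]
K = S⁻¹·BᵀPA = [-0.1020 -1.1327]
A−BK = [0.1020 -1.8673; 0.5918 -6.0306]
AᵀP(A−BK) = [0.1224 -1.0408; -1.0408 20.8469]
P' = Q + AᵀP(A−BK) = [11.3724 3.4592; 3.4592 23.0969]
tr(P') = 34.4694

34.4694


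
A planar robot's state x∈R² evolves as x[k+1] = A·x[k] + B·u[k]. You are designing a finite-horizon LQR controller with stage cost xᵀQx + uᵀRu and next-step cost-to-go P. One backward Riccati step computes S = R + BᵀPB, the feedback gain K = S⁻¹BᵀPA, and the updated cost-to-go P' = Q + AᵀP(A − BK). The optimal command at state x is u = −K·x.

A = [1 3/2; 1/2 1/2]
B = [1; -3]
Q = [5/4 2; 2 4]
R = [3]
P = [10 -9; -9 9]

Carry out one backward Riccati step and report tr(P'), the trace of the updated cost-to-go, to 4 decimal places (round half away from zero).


BᵀP = [37.0000 -36.0000]
S = R + BᵀPB = [3] + [145.0000] = [148.0000]
BᵀPA = [19.0000 37.5000]
K = S⁻¹·BᵀPA = [0.1284 0.2534]
A−BK = [0.8716 1.2466; 0.8851 1.2601]
AᵀP(A−BK) = [0.8108 1.1858; 1.1858 1.7483]
P' = Q + AᵀP(A−BK) = [2.0608 3.1858; 3.1858 5.7483]
tr(P') = 7.8091

7.8091


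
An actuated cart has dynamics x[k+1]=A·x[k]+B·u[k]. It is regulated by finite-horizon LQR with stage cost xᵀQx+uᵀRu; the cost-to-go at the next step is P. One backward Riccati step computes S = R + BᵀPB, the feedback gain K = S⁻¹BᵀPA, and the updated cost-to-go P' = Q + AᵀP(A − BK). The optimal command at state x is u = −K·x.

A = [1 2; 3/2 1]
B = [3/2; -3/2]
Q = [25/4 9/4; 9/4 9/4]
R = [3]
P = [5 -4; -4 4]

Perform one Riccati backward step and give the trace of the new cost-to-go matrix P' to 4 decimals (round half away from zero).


BᵀP = [13.5000 -12.0000]
S = R + BᵀPB = [3] + [38.2500] = [41.2500]
BᵀPA = [-4.5000 15.0000]
K = S⁻¹·BᵀPA = [-0.1091 0.3636]
A−BK = [1.1636 1.4545; 1.3364 1.5455]
AᵀP(A−BK) = [1.5091 1.6364; 1.6364 2.5455]
P' = Q + AᵀP(A−BK) = [7.7591 3.8864; 3.8864 4.7955]
tr(P') = 12.5545

12.5545


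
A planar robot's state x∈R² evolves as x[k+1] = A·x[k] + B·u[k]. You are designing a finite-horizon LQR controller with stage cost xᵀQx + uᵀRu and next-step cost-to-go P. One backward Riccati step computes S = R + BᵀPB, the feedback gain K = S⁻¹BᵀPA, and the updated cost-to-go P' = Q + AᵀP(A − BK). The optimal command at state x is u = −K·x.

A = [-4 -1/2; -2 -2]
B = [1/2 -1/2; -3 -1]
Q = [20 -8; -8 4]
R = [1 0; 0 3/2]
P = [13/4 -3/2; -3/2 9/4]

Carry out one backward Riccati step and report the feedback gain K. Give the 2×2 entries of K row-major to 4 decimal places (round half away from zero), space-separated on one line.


BᵀP = [6.1250 -7.5000; -0.1250 -1.5000]
S = R + BᵀPB = [1 0; 0 3/2] + [25.5625 4.4375; 4.4375 1.5625] = [26.5625 4.4375; 4.4375 3.0625]
BᵀPA = [-9.5000 11.9375; 3.5000 3.0625]
K = S⁻¹·BᵀPA = [-0.7238 0.3725; 2.1916 0.4602]
A−BK = [-2.5423 -0.4562; -1.9797 -0.4222]
AᵀP(A−BK) = [22.4536 3.9283; 3.9283 0.9560]
P' = Q + AᵀP(A−BK) = [42.4536 -4.0717; -4.0717 4.9560]
tr(P') = 47.4097

-0.7238 0.3725 2.1916 0.4602


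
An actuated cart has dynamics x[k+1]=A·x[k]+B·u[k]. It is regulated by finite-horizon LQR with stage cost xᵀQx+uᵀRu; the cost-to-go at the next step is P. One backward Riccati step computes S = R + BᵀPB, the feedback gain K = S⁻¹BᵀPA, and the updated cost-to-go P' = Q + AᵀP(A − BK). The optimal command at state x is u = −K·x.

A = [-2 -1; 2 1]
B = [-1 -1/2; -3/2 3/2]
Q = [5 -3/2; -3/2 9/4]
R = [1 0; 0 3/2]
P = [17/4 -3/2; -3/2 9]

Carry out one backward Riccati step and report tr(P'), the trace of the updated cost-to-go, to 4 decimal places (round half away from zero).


BᵀP = [-2.0000 -12.0000; -4.3750 14.2500]
S = R + BᵀPB = [1 0; 0 3/2] + [20.0000 -17.0000; -17.0000 23.5625] = [21.0000 -17.0000; -17.0000 25.0625]
BᵀPA = [-20.0000 -10.0000; 37.2500 18.6250]
K = S⁻¹·BᵀPA = [0.5562 0.2781; 1.8636 0.9318]
A−BK = [-0.5120 -0.2560; 0.0390 0.0195]
AᵀP(A−BK) = [6.7063 3.3532; 3.3532 1.6766]
P' = Q + AᵀP(A−BK) = [11.7063 1.8532; 1.8532 3.9266]
tr(P') = 15.6329

15.6329


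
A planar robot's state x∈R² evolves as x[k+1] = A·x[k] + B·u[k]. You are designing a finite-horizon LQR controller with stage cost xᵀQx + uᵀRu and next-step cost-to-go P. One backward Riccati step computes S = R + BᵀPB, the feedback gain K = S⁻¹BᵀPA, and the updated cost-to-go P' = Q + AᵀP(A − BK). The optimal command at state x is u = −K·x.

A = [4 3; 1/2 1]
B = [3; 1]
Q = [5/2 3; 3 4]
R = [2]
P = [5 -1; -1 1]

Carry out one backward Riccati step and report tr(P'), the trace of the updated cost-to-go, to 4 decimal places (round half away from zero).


12.6310

BᵀP = [14.0000 -2.0000]
S = R + BᵀPB = [2] + [40.0000] = [42.0000]
BᵀPA = [55.0000 40.0000]
K = S⁻¹·BᵀPA = [1.3095 0.9524]
A−BK = [0.0714 0.1429; -0.8095 0.0476]
AᵀP(A−BK) = [4.2262 2.6190; 2.6190 1.9048]
P' = Q + AᵀP(A−BK) = [6.7262 5.6190; 5.6190 5.9048]
tr(P') = 12.6310


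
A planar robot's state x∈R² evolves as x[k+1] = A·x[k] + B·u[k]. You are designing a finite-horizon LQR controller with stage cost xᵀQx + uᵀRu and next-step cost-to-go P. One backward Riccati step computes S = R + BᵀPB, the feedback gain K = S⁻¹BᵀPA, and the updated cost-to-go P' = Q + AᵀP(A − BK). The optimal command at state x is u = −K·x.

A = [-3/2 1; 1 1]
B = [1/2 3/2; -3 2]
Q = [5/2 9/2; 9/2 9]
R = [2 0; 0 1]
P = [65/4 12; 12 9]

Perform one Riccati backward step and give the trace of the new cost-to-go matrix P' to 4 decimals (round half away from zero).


BᵀP = [-27.8750 -21.0000; 48.3750 36.0000]
S = R + BᵀPB = [2 0; 0 1] + [49.0625 -83.8125; -83.8125 144.5625] = [51.0625 -83.8125; -83.8125 145.5625]
BᵀPA = [20.8125 -48.8750; -36.5625 84.3750]
K = S⁻¹·BᵀPA = [-0.0854 -0.1046; -0.3004 0.5194]
A−BK = [-1.0067 0.2731; 1.3445 -0.3526]
AᵀP(A−BK) = [0.3582 -0.2067; -0.2067 0.3115]
P' = Q + AᵀP(A−BK) = [2.8582 4.2933; 4.2933 9.3115]
tr(P') = 12.1698

12.1698


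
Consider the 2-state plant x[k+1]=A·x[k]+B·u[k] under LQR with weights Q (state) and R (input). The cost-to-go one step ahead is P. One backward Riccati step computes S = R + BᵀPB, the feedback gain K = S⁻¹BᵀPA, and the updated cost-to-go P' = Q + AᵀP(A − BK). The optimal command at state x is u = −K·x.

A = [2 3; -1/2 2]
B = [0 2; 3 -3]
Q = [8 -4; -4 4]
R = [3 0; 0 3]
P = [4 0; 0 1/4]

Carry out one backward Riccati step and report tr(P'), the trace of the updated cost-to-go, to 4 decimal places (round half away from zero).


BᵀP = [0.0000 0.7500; 8.0000 -0.7500]
S = R + BᵀPB = [3 0; 0 3] + [2.2500 -2.2500; -2.2500 18.2500] = [5.2500 -2.2500; -2.2500 21.2500]
BᵀPA = [-0.3750 1.5000; 16.3750 22.5000]
K = S⁻¹·BᵀPA = [0.2711 0.7746; 0.7993 1.1408]
A−BK = [0.4014 0.7183; 1.0845 3.0986]
AᵀP(A−BK) = [3.0757 5.3592; 5.3592 10.1690]
P' = Q + AᵀP(A−BK) = [11.0757 1.3592; 1.3592 14.1690]
tr(P') = 25.2447

25.2447


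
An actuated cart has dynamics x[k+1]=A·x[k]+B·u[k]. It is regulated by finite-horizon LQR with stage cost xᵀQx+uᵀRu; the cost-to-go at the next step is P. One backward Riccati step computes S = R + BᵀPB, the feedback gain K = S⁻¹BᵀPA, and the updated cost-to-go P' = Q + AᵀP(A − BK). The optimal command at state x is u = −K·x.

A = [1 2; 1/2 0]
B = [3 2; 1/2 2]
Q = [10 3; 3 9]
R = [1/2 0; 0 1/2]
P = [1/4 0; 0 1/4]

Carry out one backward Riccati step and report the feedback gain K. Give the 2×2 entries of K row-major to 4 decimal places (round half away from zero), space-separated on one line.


BᵀP = [0.7500 0.1250; 0.5000 0.5000]
S = R + BᵀPB = [1/2 0; 0 1/2] + [2.3125 1.7500; 1.7500 2.0000] = [2.8125 1.7500; 1.7500 2.5000]
BᵀPA = [0.8125 1.5000; 0.7500 1.0000]
K = S⁻¹·BᵀPA = [0.1811 0.5039; 0.1732 0.0472]
A−BK = [0.1102 0.3937; 0.0630 -0.3465]
AᵀP(A−BK) = [0.0354 0.0551; 0.0551 0.1969]
P' = Q + AᵀP(A−BK) = [10.0354 3.0551; 3.0551 9.1969]
tr(P') = 19.2323

0.1811 0.5039 0.1732 0.0472


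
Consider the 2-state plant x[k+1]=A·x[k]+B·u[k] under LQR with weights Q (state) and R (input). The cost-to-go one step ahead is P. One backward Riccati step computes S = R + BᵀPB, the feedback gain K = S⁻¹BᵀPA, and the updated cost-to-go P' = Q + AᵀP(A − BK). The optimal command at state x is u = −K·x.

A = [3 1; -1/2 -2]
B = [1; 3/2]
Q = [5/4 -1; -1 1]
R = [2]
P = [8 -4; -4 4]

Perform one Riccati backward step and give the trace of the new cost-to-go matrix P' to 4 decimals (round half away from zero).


123.1071

BᵀP = [2.0000 2.0000]
S = R + BᵀPB = [2] + [5.0000] = [7.0000]
BᵀPA = [5.0000 -2.0000]
K = S⁻¹·BᵀPA = [0.7143 -0.2857]
A−BK = [2.2857 1.2857; -1.5714 -1.5714]
AᵀP(A−BK) = [81.4286 55.4286; 55.4286 39.4286]
P' = Q + AᵀP(A−BK) = [82.6786 54.4286; 54.4286 40.4286]
tr(P') = 123.1071


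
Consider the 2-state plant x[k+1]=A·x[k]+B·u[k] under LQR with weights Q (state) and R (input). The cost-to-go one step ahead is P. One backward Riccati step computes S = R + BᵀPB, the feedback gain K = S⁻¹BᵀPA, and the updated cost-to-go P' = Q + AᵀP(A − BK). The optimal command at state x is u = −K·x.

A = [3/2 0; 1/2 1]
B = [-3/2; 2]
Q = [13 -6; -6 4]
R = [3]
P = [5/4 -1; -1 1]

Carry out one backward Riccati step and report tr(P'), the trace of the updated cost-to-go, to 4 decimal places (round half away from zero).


BᵀP = [-3.8750 3.5000]
S = R + BᵀPB = [3] + [12.8125] = [15.8125]
BᵀPA = [-4.0625 3.5000]
K = S⁻¹·BᵀPA = [-0.2569 0.2213]
A−BK = [1.1146 0.3320; 1.0138 0.5573]
AᵀP(A−BK) = [0.5188 -0.1008; -0.1008 0.2253]
P' = Q + AᵀP(A−BK) = [13.5188 -6.1008; -6.1008 4.2253]
tr(P') = 17.7441

17.7441


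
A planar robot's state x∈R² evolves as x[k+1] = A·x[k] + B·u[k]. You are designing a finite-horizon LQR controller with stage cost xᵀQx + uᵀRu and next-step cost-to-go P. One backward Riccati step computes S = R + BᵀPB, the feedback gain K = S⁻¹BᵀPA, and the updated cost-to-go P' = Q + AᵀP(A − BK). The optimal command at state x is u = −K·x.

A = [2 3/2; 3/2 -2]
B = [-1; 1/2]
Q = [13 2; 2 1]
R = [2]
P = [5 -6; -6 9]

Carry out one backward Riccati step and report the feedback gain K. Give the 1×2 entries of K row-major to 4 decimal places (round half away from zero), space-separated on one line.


BᵀP = [-8.0000 10.5000]
S = R + BᵀPB = [2] + [13.2500] = [15.2500]
BᵀPA = [-0.2500 -33.0000]
K = S⁻¹·BᵀPA = [-0.0164 -2.1639]
A−BK = [1.9836 -0.6639; 1.5082 -0.9180]
AᵀP(A−BK) = [4.2459 -2.0410; -2.0410 11.8402]
P' = Q + AᵀP(A−BK) = [17.2459 -0.0410; -0.0410 12.8402]
tr(P') = 30.0861

-0.0164 -2.1639


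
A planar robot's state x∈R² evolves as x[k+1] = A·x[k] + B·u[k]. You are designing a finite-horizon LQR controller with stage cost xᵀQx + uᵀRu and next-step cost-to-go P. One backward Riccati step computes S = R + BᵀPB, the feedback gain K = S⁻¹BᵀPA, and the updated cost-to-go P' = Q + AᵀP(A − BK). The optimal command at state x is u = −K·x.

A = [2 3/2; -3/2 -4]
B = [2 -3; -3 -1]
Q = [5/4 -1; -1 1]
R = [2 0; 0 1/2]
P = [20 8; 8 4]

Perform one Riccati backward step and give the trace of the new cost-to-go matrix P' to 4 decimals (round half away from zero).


BᵀP = [16.0000 4.0000; -68.0000 -28.0000]
S = R + BᵀPB = [2 0; 0 1/2] + [20.0000 -52.0000; -52.0000 232.0000] = [22.0000 -52.0000; -52.0000 232.5000]
BᵀPA = [26.0000 8.0000; -94.0000 10.0000]
K = S⁻¹·BᵀPA = [0.4799 0.9871; -0.2970 0.2638]
A−BK = [0.1493 0.3171; -0.3573 -0.7748]
AᵀP(A−BK) = [0.6076 1.1307; 1.1307 2.4650]
P' = Q + AᵀP(A−BK) = [1.8576 0.1307; 0.1307 3.4650]
tr(P') = 5.3226

5.3226


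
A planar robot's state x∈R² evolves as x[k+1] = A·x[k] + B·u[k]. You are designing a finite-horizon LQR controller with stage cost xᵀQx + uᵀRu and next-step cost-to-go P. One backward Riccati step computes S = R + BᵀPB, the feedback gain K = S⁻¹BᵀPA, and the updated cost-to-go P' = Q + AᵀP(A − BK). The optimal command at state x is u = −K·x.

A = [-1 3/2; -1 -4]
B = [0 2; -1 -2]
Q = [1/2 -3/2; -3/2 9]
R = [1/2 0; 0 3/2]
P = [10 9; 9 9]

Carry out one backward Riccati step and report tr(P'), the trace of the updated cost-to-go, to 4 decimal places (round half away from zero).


15.2416

BᵀP = [-9.0000 -9.0000; 2.0000 0.0000]
S = R + BᵀPB = [1/2 0; 0 3/2] + [9.0000 0.0000; 0.0000 4.0000] = [9.5000 0.0000; 0.0000 5.5000]
BᵀPA = [18.0000 22.5000; -2.0000 3.0000]
K = S⁻¹·BᵀPA = [1.8947 2.3684; -0.3636 0.5455]
A−BK = [-0.2727 0.4091; 0.1675 -0.5407]
AᵀP(A−BK) = [2.1675 1.9593; 1.9593 3.5742]
P' = Q + AᵀP(A−BK) = [2.6675 0.4593; 0.4593 12.5742]
tr(P') = 15.2416


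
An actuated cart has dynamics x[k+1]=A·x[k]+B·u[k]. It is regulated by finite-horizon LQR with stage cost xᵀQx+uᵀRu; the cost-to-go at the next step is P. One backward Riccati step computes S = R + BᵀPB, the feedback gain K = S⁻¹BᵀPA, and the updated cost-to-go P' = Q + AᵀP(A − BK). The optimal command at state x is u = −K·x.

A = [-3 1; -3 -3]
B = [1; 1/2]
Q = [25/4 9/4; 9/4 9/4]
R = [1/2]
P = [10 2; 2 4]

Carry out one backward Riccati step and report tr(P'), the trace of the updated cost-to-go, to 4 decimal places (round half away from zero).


BᵀP = [11.0000 4.0000]
S = R + BᵀPB = [1/2] + [13.0000] = [13.5000]
BᵀPA = [-45.0000 -1.0000]
K = S⁻¹·BᵀPA = [-3.3333 -0.0741]
A−BK = [0.3333 1.0741; -1.3333 -2.9630]
AᵀP(A−BK) = [12.0000 14.6667; 14.6667 33.9259]
P' = Q + AᵀP(A−BK) = [18.2500 16.9167; 16.9167 36.1759]
tr(P') = 54.4259

54.4259


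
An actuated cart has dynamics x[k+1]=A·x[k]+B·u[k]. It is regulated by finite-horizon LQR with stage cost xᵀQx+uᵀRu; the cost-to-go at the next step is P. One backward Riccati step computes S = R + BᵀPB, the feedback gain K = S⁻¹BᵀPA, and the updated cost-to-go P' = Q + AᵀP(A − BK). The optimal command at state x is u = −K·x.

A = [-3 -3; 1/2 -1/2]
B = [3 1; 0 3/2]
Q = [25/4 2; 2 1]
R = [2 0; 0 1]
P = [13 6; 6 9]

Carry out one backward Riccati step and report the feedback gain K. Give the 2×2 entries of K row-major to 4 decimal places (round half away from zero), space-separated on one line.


BᵀP = [39.0000 18.0000; 22.0000 19.5000]
S = R + BᵀPB = [2 0; 0 1] + [117.0000 66.0000; 66.0000 51.2500] = [119.0000 66.0000; 66.0000 52.2500]
BᵀPA = [-108.0000 -126.0000; -56.2500 -75.7500]
K = S⁻¹·BᵀPA = [-1.0369 -0.8508; 0.2332 -0.3751]
A−BK = [-0.1225 -0.0725; 0.1501 0.0626]
AᵀP(A−BK) = [2.3820 1.7657; 1.7657 1.6376]
P' = Q + AᵀP(A−BK) = [8.6320 3.7657; 3.7657 2.6376]
tr(P') = 11.2696

-1.0369 -0.8508 0.2332 -0.3751


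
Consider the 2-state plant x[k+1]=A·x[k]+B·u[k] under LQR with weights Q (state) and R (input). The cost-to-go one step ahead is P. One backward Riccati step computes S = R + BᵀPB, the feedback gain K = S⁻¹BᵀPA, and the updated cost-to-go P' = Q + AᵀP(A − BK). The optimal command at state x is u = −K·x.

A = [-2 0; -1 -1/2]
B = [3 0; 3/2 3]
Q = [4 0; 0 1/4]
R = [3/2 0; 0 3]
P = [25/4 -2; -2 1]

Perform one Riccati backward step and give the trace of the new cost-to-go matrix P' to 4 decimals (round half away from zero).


BᵀP = [15.7500 -4.5000; -6.0000 3.0000]
S = R + BᵀPB = [3/2 0; 0 3] + [40.5000 -13.5000; -13.5000 9.0000] = [42.0000 -13.5000; -13.5000 12.0000]
BᵀPA = [-27.0000 2.2500; 9.0000 -1.5000]
K = S⁻¹·BᵀPA = [-0.6294 0.0210; 0.0420 -0.1014]
A−BK = [-0.1119 -0.0629; -0.1818 -0.2273]
AᵀP(A−BK) = [0.6294 -0.0210; -0.0210 0.0507]
P' = Q + AᵀP(A−BK) = [4.6294 -0.0210; -0.0210 0.3007]
tr(P') = 4.9301

4.9301


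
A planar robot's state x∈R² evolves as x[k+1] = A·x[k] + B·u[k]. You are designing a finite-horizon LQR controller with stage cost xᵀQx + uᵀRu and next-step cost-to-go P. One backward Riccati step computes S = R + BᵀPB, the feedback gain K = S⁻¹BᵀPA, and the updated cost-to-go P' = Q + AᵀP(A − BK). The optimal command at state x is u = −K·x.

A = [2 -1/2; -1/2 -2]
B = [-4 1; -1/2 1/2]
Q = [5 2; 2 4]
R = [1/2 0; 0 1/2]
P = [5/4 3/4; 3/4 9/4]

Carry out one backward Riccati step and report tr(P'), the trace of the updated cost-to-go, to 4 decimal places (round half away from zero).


13.7560

BᵀP = [-5.3750 -4.1250; 1.6250 1.8750]
S = R + BᵀPB = [1/2 0; 0 1/2] + [23.5625 -7.4375; -7.4375 2.5625] = [24.0625 -7.4375; -7.4375 3.0625]
BᵀPA = [-8.6875 10.9375; 2.3125 -4.5625]
K = S⁻¹·BᵀPA = [-0.5119 -0.0238; -0.4881 -1.5476]
A−BK = [0.4405 0.9524; -0.5119 -1.2381]
AᵀP(A−BK) = [0.7440 1.5595; 1.5595 4.0119]
P' = Q + AᵀP(A−BK) = [5.7440 3.5595; 3.5595 8.0119]
tr(P') = 13.7560


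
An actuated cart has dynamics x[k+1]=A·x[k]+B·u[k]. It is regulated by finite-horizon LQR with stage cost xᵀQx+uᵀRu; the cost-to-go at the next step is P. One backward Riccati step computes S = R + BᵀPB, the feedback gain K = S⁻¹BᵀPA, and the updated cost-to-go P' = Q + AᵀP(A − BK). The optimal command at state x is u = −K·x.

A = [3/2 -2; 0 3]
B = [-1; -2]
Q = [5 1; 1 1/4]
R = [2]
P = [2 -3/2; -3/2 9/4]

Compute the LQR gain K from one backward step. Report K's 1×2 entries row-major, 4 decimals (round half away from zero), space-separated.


BᵀP = [1.0000 -3.0000]
S = R + BᵀPB = [2] + [5.0000] = [7.0000]
BᵀPA = [1.5000 -11.0000]
K = S⁻¹·BᵀPA = [0.2143 -1.5714]
A−BK = [1.7143 -3.5714; 0.4286 -0.1429]
AᵀP(A−BK) = [4.1786 -10.3929; -10.3929 28.9643]
P' = Q + AᵀP(A−BK) = [9.1786 -9.3929; -9.3929 29.2143]
tr(P') = 38.3929

0.2143 -1.5714


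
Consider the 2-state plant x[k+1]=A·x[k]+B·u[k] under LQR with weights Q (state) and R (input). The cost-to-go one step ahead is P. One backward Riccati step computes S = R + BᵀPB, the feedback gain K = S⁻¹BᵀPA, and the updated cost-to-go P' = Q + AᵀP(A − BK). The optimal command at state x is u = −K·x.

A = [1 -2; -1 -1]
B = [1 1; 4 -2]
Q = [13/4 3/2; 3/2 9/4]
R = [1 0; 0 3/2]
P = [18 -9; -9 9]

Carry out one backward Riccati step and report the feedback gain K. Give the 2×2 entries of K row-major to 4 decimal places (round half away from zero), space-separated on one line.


0.1332 -0.7690 0.7933 -1.0969

BᵀP = [-18.0000 27.0000; 36.0000 -27.0000]
S = R + BᵀPB = [1 0; 0 3/2] + [90.0000 -72.0000; -72.0000 90.0000] = [91.0000 -72.0000; -72.0000 91.5000]
BᵀPA = [-45.0000 9.0000; 63.0000 -45.0000]
K = S⁻¹·BᵀPA = [0.1332 -0.7690; 0.7933 -1.0969]
A−BK = [0.0735 -0.1341; 0.0539 -0.1179]
AᵀP(A−BK) = [1.0138 -1.4993; -1.4993 2.5604]
P' = Q + AᵀP(A−BK) = [4.2638 0.0007; 0.0007 4.8104]
tr(P') = 9.0742


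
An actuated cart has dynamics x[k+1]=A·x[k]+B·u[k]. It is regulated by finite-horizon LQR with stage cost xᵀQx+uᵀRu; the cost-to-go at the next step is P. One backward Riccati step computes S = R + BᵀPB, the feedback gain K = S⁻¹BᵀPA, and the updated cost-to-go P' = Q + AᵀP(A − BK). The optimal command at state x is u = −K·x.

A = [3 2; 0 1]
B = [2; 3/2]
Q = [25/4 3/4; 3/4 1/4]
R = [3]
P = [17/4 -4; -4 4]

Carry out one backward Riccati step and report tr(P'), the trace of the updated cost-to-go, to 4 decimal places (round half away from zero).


BᵀP = [2.5000 -2.0000]
S = R + BᵀPB = [3] + [2.0000] = [5.0000]
BᵀPA = [7.5000 3.0000]
K = S⁻¹·BᵀPA = [1.5000 0.6000]
A−BK = [0.0000 0.8000; -2.2500 0.1000]
AᵀP(A−BK) = [27.0000 9.0000; 9.0000 3.2000]
P' = Q + AᵀP(A−BK) = [33.2500 9.7500; 9.7500 3.4500]
tr(P') = 36.7000

36.7000


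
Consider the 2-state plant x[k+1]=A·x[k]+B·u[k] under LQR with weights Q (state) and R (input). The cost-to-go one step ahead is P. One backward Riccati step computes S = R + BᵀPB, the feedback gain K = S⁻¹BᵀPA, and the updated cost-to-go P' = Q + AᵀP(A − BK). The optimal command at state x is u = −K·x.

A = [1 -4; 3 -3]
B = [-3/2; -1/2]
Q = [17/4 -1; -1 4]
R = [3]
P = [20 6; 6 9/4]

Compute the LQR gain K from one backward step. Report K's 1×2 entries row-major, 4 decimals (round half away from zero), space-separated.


-1.1010 2.8208

BᵀP = [-33.0000 -10.1250]
S = R + BᵀPB = [3] + [54.5625] = [57.5625]
BᵀPA = [-63.3750 162.3750]
K = S⁻¹·BᵀPA = [-1.1010 2.8208]
A−BK = [-0.6515 0.2313; 2.4495 -1.5896]
AᵀP(A−BK) = [6.4756 -11.4788; -11.4788 26.2150]
P' = Q + AᵀP(A−BK) = [10.7256 -12.4788; -12.4788 30.2150]
tr(P') = 40.9406


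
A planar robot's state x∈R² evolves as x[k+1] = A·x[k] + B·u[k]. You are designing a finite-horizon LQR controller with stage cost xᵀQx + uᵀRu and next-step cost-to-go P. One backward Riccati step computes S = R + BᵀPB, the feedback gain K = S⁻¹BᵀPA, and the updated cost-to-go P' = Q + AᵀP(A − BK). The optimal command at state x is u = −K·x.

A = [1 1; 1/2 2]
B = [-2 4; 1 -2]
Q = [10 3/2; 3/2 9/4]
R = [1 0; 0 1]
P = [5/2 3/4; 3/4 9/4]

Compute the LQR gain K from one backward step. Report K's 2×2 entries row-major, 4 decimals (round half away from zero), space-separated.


-0.0820 -0.0582 0.1640 0.1164

BᵀP = [-4.2500 0.7500; 8.5000 -1.5000]
S = R + BᵀPB = [1 0; 0 1] + [9.2500 -18.5000; -18.5000 37.0000] = [10.2500 -18.5000; -18.5000 38.0000]
BᵀPA = [-3.8750 -2.7500; 7.7500 5.5000]
K = S⁻¹·BᵀPA = [-0.0820 -0.0582; 0.1640 0.1164]
A−BK = [0.1799 0.4180; 0.9101 2.2910]
AᵀP(A−BK) = [2.2235 5.4974; 5.4974 13.6997]
P' = Q + AᵀP(A−BK) = [12.2235 6.9974; 6.9974 15.9497]
tr(P') = 28.1733


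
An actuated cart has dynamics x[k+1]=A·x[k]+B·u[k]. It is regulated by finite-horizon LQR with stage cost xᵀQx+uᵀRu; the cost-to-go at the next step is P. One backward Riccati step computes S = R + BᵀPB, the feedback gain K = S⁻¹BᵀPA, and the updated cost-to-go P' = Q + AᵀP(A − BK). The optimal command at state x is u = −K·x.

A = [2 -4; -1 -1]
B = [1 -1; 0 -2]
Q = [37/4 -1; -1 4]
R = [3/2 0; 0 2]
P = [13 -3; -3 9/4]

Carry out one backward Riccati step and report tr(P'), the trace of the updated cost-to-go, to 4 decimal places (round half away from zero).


37.9400

BᵀP = [13.0000 -3.0000; -7.0000 -1.5000]
S = R + BᵀPB = [3/2 0; 0 2] + [13.0000 -7.0000; -7.0000 10.0000] = [14.5000 -7.0000; -7.0000 12.0000]
BᵀPA = [29.0000 -49.0000; -12.5000 29.5000]
K = S⁻¹·BᵀPA = [2.0840 -3.0520; 0.1740 0.6780]
A−BK = [0.0900 -0.2700; -0.6520 0.3560]
AᵀP(A−BK) = [7.9890 -10.7670; -10.7670 16.7010]
P' = Q + AᵀP(A−BK) = [17.2390 -11.7670; -11.7670 20.7010]
tr(P') = 37.9400


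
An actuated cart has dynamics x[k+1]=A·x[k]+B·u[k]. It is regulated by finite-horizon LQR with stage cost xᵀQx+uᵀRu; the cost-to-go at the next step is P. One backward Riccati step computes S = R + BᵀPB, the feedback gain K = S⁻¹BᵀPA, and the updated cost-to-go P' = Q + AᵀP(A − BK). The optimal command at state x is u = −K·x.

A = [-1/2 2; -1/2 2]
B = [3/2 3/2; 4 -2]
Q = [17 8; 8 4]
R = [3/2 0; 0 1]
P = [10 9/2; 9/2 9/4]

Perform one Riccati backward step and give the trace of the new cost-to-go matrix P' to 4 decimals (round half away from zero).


BᵀP = [33.0000 15.7500; 6.0000 2.2500]
S = R + BᵀPB = [3/2 0; 0 1] + [112.5000 18.0000; 18.0000 4.5000] = [114.0000 18.0000; 18.0000 5.5000]
BᵀPA = [-24.3750 97.5000; -4.1250 16.5000]
K = S⁻¹·BᵀPA = [-0.1974 0.7896; -0.1040 0.4158]
A−BK = [-0.0480 0.1918; 0.0817 -0.3267]
AᵀP(A−BK) = [0.0720 -0.2881; -0.2881 1.1522]
P' = Q + AᵀP(A−BK) = [17.0720 7.7119; 7.7119 5.1522]
tr(P') = 22.2242

22.2242


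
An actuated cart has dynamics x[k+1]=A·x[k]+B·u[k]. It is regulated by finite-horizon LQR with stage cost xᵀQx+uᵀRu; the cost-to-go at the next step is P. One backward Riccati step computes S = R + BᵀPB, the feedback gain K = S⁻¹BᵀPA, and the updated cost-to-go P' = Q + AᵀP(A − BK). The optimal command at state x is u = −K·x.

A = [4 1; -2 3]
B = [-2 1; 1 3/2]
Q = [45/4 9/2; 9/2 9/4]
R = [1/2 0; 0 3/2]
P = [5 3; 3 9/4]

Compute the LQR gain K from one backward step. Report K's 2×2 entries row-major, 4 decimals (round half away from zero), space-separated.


-1.6665 -0.2250 0.2048 1.2539

BᵀP = [-7.0000 -3.7500; 9.5000 6.3750]
S = R + BᵀPB = [1/2 0; 0 3/2] + [10.2500 -12.6250; -12.6250 19.0625] = [10.7500 -12.6250; -12.6250 20.5625]
BᵀPA = [-20.5000 -18.2500; 25.2500 28.6250]
K = S⁻¹·BᵀPA = [-1.6665 -0.2250; 0.2048 1.2539]
A−BK = [0.4622 -0.7040; -0.6406 1.3441]
AᵀP(A−BK) = [1.6665 0.2250; 0.2250 3.2494]
P' = Q + AᵀP(A−BK) = [12.9165 4.7250; 4.7250 5.4994]
tr(P') = 18.4159


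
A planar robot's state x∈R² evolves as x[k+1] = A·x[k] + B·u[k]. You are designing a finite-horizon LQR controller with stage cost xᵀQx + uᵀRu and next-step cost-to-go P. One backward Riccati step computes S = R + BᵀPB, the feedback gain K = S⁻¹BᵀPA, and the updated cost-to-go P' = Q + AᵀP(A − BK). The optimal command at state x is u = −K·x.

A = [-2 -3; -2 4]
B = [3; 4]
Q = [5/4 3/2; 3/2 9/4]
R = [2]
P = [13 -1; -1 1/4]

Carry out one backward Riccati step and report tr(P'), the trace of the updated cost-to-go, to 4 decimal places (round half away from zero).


20.5202

BᵀP = [35.0000 -2.0000]
S = R + BᵀPB = [2] + [97.0000] = [99.0000]
BᵀPA = [-66.0000 -113.0000]
K = S⁻¹·BᵀPA = [-0.6667 -1.1414]
A−BK = [0.0000 0.4242; 0.6667 8.5657]
AᵀP(A−BK) = [1.0000 2.6667; 2.6667 16.0202]
P' = Q + AᵀP(A−BK) = [2.2500 4.1667; 4.1667 18.2702]
tr(P') = 20.5202


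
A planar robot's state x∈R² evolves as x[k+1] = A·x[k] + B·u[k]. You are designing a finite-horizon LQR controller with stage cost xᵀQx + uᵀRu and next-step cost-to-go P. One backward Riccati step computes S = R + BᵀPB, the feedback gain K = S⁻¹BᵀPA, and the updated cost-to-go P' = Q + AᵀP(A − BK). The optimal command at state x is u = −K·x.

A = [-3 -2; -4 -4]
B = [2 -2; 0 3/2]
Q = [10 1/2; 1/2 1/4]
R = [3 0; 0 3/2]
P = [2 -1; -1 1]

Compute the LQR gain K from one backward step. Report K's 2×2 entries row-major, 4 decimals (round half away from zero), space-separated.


BᵀP = [4.0000 -2.0000; -5.5000 3.5000]
S = R + BᵀPB = [3 0; 0 3/2] + [8.0000 -11.0000; -11.0000 16.2500] = [11.0000 -11.0000; -11.0000 17.7500]
BᵀPA = [-4.0000 0.0000; 2.5000 -3.0000]
K = S⁻¹·BᵀPA = [-0.5859 -0.4444; -0.2222 -0.4444]
A−BK = [-2.2727 -2.0000; -3.6667 -3.3333]
AᵀP(A−BK) = [8.2121 7.3333; 7.3333 6.6667]
P' = Q + AᵀP(A−BK) = [18.2121 7.8333; 7.8333 6.9167]
tr(P') = 25.1288

-0.5859 -0.4444 -0.2222 -0.4444


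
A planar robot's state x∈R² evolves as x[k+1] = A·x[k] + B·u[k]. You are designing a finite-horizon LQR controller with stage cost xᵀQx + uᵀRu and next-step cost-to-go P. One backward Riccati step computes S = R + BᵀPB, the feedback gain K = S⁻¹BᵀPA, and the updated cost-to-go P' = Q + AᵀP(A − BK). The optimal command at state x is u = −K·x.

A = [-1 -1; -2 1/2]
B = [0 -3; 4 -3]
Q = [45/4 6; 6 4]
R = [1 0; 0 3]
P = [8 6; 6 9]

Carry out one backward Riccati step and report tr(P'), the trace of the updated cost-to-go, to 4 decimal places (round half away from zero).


BᵀP = [24.0000 36.0000; -42.0000 -45.0000]
S = R + BᵀPB = [1 0; 0 3] + [144.0000 -180.0000; -180.0000 261.0000] = [145.0000 -180.0000; -180.0000 264.0000]
BᵀPA = [-96.0000 -6.0000; 132.0000 19.5000]
K = S⁻¹·BᵀPA = [-0.2694 0.3276; 0.3163 0.2972]
A−BK = [-0.0510 -0.1084; 0.0265 0.0814]
AᵀP(A−BK) = [0.3837 0.2153; 0.2153 0.4200]
P' = Q + AᵀP(A−BK) = [11.6337 6.2153; 6.2153 4.4200]
tr(P') = 16.0537

16.0537


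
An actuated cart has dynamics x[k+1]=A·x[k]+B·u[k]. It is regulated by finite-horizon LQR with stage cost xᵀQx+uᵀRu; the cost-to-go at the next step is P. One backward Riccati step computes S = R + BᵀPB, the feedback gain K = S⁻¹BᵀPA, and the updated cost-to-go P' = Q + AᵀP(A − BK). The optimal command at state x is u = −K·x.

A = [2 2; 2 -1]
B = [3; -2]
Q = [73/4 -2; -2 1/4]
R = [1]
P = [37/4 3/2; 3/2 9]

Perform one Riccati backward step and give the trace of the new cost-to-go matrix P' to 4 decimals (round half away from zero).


99.7323

BᵀP = [24.7500 -13.5000]
S = R + BᵀPB = [1] + [101.2500] = [102.2500]
BᵀPA = [22.5000 63.0000]
K = S⁻¹·BᵀPA = [0.2200 0.6161]
A−BK = [1.3399 0.1516; 2.4401 0.2323]
AᵀP(A−BK) = [80.0489 8.1369; 8.1369 1.1834]
P' = Q + AᵀP(A−BK) = [98.2989 6.1369; 6.1369 1.4334]
tr(P') = 99.7323


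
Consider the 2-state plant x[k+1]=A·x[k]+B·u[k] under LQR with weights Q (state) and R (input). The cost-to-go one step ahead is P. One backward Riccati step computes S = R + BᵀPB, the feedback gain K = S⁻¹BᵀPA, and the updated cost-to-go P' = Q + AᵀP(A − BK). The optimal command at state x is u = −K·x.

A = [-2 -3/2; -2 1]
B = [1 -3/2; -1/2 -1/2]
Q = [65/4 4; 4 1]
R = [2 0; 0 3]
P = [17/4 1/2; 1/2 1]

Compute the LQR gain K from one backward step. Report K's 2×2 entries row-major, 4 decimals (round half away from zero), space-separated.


-0.3085 -0.6446 1.0248 0.3554

BᵀP = [4.0000 0.0000; -6.6250 -1.2500]
S = R + BᵀPB = [2 0; 0 3] + [4.0000 -6.0000; -6.0000 10.5625] = [6.0000 -6.0000; -6.0000 13.5625]
BᵀPA = [-8.0000 -6.0000; 15.7500 8.6875]
K = S⁻¹·BᵀPA = [-0.3085 -0.6446; 1.0248 0.3554]
A−BK = [-0.1543 -0.3223; -1.6419 0.8554]
AᵀP(A−BK) = [6.3912 0.4959; 0.4959 2.1074]
P' = Q + AᵀP(A−BK) = [22.6412 4.4959; 4.4959 3.1074]
tr(P') = 25.7486


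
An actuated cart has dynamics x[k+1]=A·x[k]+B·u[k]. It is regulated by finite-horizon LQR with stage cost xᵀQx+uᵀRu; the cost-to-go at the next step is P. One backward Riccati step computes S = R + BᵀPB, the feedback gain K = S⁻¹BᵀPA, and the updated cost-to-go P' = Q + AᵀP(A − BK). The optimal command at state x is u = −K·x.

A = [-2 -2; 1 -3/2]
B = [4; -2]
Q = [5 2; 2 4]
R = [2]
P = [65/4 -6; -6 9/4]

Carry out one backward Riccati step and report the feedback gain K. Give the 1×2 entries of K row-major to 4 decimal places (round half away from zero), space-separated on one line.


BᵀP = [77.0000 -28.5000]
S = R + BᵀPB = [2] + [365.0000] = [367.0000]
BᵀPA = [-182.5000 -111.2500]
K = S⁻¹·BᵀPA = [-0.4973 -0.3031]
A−BK = [-0.0109 -0.7875; 0.0054 -2.1063]
AᵀP(A−BK) = [0.4973 0.3031; 0.3031 0.3389]
P' = Q + AᵀP(A−BK) = [5.4973 2.3031; 2.3031 4.3389]
tr(P') = 9.8362

-0.4973 -0.3031


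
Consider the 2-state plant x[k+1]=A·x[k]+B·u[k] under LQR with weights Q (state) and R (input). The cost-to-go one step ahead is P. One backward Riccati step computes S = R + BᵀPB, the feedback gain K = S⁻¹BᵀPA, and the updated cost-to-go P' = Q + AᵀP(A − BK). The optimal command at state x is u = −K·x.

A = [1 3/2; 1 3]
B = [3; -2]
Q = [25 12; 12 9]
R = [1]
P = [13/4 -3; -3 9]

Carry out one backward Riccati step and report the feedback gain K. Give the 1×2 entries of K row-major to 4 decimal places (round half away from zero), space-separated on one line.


BᵀP = [15.7500 -27.0000]
S = R + BᵀPB = [1] + [101.2500] = [102.2500]
BᵀPA = [-11.2500 -57.3750]
K = S⁻¹·BᵀPA = [-0.1100 -0.5611]
A−BK = [1.3301 3.1834; 0.7800 1.8778]
AᵀP(A−BK) = [5.0122 12.0623; 12.0623 29.1180]
P' = Q + AᵀP(A−BK) = [30.0122 24.0623; 24.0623 38.1180]
tr(P') = 68.1302

-0.1100 -0.5611


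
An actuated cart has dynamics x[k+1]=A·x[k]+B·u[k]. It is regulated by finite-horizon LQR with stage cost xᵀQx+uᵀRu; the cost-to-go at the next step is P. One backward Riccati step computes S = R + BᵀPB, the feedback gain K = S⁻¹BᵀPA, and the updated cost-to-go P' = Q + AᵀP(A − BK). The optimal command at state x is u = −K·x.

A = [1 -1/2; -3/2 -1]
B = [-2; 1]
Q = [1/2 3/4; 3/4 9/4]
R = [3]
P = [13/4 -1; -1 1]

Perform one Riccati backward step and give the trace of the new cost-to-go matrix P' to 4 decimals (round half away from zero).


BᵀP = [-7.5000 3.0000]
S = R + BᵀPB = [3] + [18.0000] = [21.0000]
BᵀPA = [-12.0000 0.7500]
K = S⁻¹·BᵀPA = [-0.5714 0.0357]
A−BK = [-0.1429 -0.4286; -0.9286 -1.0357]
AᵀP(A−BK) = [1.6429 0.5536; 0.5536 0.7857]
P' = Q + AᵀP(A−BK) = [2.1429 1.3036; 1.3036 3.0357]
tr(P') = 5.1786

5.1786


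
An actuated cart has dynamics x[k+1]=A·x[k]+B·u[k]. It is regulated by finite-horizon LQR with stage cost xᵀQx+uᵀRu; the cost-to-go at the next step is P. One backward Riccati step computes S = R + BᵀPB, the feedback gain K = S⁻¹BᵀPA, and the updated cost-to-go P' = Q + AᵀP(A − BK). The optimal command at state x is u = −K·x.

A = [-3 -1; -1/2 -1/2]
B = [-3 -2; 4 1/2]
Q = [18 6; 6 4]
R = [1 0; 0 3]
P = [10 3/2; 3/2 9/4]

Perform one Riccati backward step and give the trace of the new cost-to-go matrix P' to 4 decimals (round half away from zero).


33.4935

BᵀP = [-24.0000 4.5000; -19.2500 -1.8750]
S = R + BᵀPB = [1 0; 0 3] + [90.0000 50.2500; 50.2500 37.5625] = [91.0000 50.2500; 50.2500 40.5625]
BᵀPA = [69.7500 21.7500; 58.6875 20.1875]
K = S⁻¹·BᵀPA = [-0.1027 -0.1134; 1.5741 0.6381]
A−BK = [-0.1600 -0.0638; -0.8761 -0.3656]
AᵀP(A−BK) = [9.8475 4.0196; 4.0196 1.6460]
P' = Q + AᵀP(A−BK) = [27.8475 10.0196; 10.0196 5.6460]
tr(P') = 33.4935


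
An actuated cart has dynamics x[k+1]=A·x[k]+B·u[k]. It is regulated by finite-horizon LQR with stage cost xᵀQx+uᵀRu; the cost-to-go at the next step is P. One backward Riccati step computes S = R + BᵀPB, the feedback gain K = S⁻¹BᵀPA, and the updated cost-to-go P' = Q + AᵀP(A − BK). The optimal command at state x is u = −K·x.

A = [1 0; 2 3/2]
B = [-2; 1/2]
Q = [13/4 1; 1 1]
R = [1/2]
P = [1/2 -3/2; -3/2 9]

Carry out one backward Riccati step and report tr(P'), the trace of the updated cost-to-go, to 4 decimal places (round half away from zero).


16.0161

BᵀP = [-1.7500 7.5000]
S = R + BᵀPB = [1/2] + [7.2500] = [7.7500]
BᵀPA = [13.2500 11.2500]
K = S⁻¹·BᵀPA = [1.7097 1.4516]
A−BK = [4.4194 2.9032; 1.1452 0.7742]
AᵀP(A−BK) = [7.8468 5.5161; 5.5161 3.9194]
P' = Q + AᵀP(A−BK) = [11.0968 6.5161; 6.5161 4.9194]
tr(P') = 16.0161


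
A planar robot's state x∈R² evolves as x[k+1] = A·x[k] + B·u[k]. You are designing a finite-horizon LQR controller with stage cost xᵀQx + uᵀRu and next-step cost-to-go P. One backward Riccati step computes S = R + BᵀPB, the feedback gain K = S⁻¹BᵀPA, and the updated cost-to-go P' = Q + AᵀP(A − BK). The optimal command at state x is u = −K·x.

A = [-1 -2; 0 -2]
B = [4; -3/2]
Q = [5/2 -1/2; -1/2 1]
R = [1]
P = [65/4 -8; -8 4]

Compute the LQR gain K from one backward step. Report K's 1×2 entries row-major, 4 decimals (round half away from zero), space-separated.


-0.2104 -0.2131

BᵀP = [77.0000 -38.0000]
S = R + BᵀPB = [1] + [365.0000] = [366.0000]
BᵀPA = [-77.0000 -78.0000]
K = S⁻¹·BᵀPA = [-0.2104 -0.2131]
A−BK = [-0.1585 -1.1475; -0.3156 -2.3197]
AᵀP(A−BK) = [0.0505 0.0902; 0.0902 0.3770]
P' = Q + AᵀP(A−BK) = [2.5505 -0.4098; -0.4098 1.3770]
tr(P') = 3.9276


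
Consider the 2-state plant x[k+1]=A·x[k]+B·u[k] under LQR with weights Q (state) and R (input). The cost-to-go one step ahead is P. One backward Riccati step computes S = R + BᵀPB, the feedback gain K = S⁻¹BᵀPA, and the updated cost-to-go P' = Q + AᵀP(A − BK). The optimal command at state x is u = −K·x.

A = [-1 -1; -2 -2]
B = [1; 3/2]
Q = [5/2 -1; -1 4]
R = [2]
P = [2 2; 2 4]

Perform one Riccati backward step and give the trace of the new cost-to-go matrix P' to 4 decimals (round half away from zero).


12.0789

BᵀP = [5.0000 8.0000]
S = R + BᵀPB = [2] + [17.0000] = [19.0000]
BᵀPA = [-21.0000 -21.0000]
K = S⁻¹·BᵀPA = [-1.1053 -1.1053]
A−BK = [0.1053 0.1053; -0.3421 -0.3421]
AᵀP(A−BK) = [2.7895 2.7895; 2.7895 2.7895]
P' = Q + AᵀP(A−BK) = [5.2895 1.7895; 1.7895 6.7895]
tr(P') = 12.0789


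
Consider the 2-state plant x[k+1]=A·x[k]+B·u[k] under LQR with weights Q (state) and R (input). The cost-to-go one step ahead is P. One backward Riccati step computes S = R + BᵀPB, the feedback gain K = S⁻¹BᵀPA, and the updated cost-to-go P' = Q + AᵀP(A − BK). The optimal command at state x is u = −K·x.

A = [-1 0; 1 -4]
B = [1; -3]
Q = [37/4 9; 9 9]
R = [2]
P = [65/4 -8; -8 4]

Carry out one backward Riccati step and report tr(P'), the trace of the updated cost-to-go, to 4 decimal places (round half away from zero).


BᵀP = [40.2500 -20.0000]
S = R + BᵀPB = [2] + [100.2500] = [102.2500]
BᵀPA = [-60.2500 80.0000]
K = S⁻¹·BᵀPA = [-0.5892 0.7824]
A−BK = [-0.4108 -0.7824; -0.7677 -1.6528]
AᵀP(A−BK) = [0.7482 -0.8606; -0.8606 1.4083]
P' = Q + AᵀP(A−BK) = [9.9982 8.1394; 8.1394 10.4083]
tr(P') = 20.4065

20.4065
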